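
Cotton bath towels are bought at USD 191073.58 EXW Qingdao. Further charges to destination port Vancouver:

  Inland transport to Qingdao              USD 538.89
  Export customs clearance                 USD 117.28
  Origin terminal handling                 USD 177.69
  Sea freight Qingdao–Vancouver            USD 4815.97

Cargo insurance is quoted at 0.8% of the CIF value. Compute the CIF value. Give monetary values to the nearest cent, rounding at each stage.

Let C be the CIF value. C = EXW price + pre-shipment costs + freight + 0.8% × C
C − 0.8% × C = 191073.58 + 538.89 + 117.28 + 177.69 + 4815.97
0.992 × C = 196723.41
C = 196723.41 / 0.992 = 198309.89
Insurance premium = 0.8% × 198309.89 = 1586.48

CIF value: USD 198309.89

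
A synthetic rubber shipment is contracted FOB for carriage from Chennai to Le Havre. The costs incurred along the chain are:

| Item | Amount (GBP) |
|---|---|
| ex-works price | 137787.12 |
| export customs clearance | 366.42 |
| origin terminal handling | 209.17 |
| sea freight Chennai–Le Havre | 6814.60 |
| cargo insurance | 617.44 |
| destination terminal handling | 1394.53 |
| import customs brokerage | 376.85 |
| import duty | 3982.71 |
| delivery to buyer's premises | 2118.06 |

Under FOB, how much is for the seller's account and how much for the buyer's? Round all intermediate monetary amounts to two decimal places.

Seller: GBP 138362.71; buyer: GBP 15304.19

FOB: the seller bears costs until goods are on board at the origin port; the buyer bears freight, insurance and all costs thereafter.
Seller's account: goods 137787.12 + export clearance 366.42 + origin terminal 209.17 = 138362.71
Buyer's account: freight 6814.60 + insurance 617.44 + destination terminal 1394.53 + brokerage 376.85 + duty 3982.71 + delivery 2118.06 = 15304.19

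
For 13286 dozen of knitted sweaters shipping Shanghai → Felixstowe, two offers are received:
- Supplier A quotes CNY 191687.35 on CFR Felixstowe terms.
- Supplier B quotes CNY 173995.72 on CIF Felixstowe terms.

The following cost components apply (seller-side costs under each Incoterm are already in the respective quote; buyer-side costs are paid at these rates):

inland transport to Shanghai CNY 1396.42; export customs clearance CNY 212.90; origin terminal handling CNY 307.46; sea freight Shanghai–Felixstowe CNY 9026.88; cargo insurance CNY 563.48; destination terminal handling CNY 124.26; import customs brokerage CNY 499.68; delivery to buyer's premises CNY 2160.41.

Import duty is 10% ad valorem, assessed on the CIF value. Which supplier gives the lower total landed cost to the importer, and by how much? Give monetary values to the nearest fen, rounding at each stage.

Supplier B is cheaper by CNY 20080.62

Supplier A (CFR):
CIF value = CFR price + insurance = 191687.35 + 563.48 = 192250.83
Import duty = 192250.83 × 10% = 19225.08
Buyer bears (A): 563.48 + 124.26 + 499.68 + 2160.41 = 3347.83
Landed cost (A) = invoice 191687.35 + 3347.83 + duty 19225.08 = 214260.26
Supplier B (CIF):
The CIF price already equals the CIF value: 173995.72
Import duty = 173995.72 × 10% = 17399.57
Buyer bears (B): 124.26 + 499.68 + 2160.41 = 2784.35
Landed cost (B) = invoice 173995.72 + 2784.35 + duty 17399.57 = 194179.64
Difference = |214260.26 − 194179.64| = 20080.62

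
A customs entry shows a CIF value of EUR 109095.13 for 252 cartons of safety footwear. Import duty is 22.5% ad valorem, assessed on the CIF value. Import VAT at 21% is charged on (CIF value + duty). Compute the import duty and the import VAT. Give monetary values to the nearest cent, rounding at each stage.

Import duty: EUR 24546.40; import VAT: EUR 28064.72

Import duty = 109095.13 × 22.5% = 24546.40
VAT base = CIF + duty = 109095.13 + 24546.40 = 133641.53
Import VAT = 133641.53 × 21% = 28064.72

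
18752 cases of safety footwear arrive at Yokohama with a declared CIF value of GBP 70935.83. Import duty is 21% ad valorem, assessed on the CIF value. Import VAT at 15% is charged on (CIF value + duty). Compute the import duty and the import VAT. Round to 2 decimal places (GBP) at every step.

Import duty = 70935.83 × 21% = 14896.52
VAT base = CIF + duty = 70935.83 + 14896.52 = 85832.35
Import VAT = 85832.35 × 15% = 12874.85

Import duty: GBP 14896.52; import VAT: GBP 12874.85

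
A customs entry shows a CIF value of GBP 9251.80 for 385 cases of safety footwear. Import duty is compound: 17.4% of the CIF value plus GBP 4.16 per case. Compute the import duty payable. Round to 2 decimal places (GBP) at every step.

Import duty: GBP 3211.41

Ad valorem component: 9251.80 × 17.4% = 1609.81
Specific component: 385 × 4.16 = 1601.60
Import duty = 1609.81 + 1601.60 = 3211.41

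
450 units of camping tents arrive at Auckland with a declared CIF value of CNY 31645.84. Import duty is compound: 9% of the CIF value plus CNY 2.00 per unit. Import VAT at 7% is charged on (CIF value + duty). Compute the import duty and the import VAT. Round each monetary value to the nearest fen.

Ad valorem component: 31645.84 × 9% = 2848.13
Specific component: 450 × 2.00 = 900.00
Import duty = 2848.13 + 900.00 = 3748.13
VAT base = CIF + duty = 31645.84 + 3748.13 = 35393.97
Import VAT = 35393.97 × 7% = 2477.58

Import duty: CNY 3748.13; import VAT: CNY 2477.58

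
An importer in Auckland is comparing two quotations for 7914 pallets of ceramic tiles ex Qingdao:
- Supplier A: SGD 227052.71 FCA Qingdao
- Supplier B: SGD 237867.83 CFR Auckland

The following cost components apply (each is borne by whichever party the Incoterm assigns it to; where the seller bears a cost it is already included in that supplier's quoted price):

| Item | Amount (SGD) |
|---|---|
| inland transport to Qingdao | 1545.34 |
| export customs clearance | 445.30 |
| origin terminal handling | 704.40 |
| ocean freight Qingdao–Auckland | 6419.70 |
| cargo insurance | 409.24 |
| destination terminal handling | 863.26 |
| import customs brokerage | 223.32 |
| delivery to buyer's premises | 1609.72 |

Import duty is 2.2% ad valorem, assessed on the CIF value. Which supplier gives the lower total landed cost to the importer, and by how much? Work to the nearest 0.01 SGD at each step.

Supplier A is cheaper by SGD 3772.23

Supplier A (FCA):
CIF value = FCA price + origin terminal + freight + insurance = 227052.71 + 704.40 + 6419.70 + 409.24 = 234586.05
Import duty = 234586.05 × 2.2% = 5160.89
Buyer bears (A): 704.40 + 6419.70 + 409.24 + 863.26 + 223.32 + 1609.72 = 10229.64
Landed cost (A) = invoice 227052.71 + 10229.64 + duty 5160.89 = 242443.24
Supplier B (CFR):
CIF value = CFR price + insurance = 237867.83 + 409.24 = 238277.07
Import duty = 238277.07 × 2.2% = 5242.10
Buyer bears (B): 409.24 + 863.26 + 223.32 + 1609.72 = 3105.54
Landed cost (B) = invoice 237867.83 + 3105.54 + duty 5242.10 = 246215.47
Difference = |242443.24 − 246215.47| = 3772.23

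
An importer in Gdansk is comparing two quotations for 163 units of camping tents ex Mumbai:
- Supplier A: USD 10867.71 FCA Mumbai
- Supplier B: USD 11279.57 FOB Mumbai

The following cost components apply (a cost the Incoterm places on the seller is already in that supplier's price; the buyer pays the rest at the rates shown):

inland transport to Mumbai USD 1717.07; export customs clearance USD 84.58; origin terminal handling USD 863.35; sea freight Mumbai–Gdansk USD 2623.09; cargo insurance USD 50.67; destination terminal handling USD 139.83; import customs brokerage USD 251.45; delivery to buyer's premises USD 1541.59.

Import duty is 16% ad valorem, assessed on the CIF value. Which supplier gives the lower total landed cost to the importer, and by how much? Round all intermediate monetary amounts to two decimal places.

Supplier B is cheaper by USD 523.73

Supplier A (FCA):
CIF value = FCA price + origin terminal + freight + insurance = 10867.71 + 863.35 + 2623.09 + 50.67 = 14404.82
Import duty = 14404.82 × 16% = 2304.77
Buyer bears (A): 863.35 + 2623.09 + 50.67 + 139.83 + 251.45 + 1541.59 = 5469.98
Landed cost (A) = invoice 10867.71 + 5469.98 + duty 2304.77 = 18642.46
Supplier B (FOB):
CIF value = FOB price + freight + insurance = 11279.57 + 2623.09 + 50.67 = 13953.33
Import duty = 13953.33 × 16% = 2232.53
Buyer bears (B): 2623.09 + 50.67 + 139.83 + 251.45 + 1541.59 = 4606.63
Landed cost (B) = invoice 11279.57 + 4606.63 + duty 2232.53 = 18118.73
Difference = |18642.46 − 18118.73| = 523.73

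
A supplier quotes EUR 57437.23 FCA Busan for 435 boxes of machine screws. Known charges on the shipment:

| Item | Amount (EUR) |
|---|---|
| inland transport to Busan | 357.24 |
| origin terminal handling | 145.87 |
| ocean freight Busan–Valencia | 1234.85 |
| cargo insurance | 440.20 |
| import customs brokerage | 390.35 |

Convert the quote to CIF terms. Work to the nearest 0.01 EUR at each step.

CIF price: EUR 59258.15

Not relevant to the conversion: inland to port — on the seller under both FCA and CIF; already in the FCA price and stays in the CIF price. brokerage — on the buyer under both terms; not part of either seller's price.
From FCA to CIF, the seller additionally bears: origin terminal, freight, insurance.
CIF price = 57437.23 + 145.87 + 1234.85 + 440.20 = 59258.15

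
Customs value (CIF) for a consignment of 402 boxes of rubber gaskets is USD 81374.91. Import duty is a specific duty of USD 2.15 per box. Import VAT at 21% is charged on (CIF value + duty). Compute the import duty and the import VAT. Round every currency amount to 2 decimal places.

Import duty: USD 864.30; import VAT: USD 17270.23

Import duty = 402 × 2.15 = 864.30
VAT base = CIF + duty = 81374.91 + 864.30 = 82239.21
Import VAT = 82239.21 × 21% = 17270.23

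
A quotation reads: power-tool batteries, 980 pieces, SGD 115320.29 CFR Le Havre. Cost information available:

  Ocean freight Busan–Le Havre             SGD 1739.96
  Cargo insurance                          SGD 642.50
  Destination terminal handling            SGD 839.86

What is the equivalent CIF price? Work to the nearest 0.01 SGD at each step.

CIF price: SGD 115962.79

Not relevant to the conversion: freight — on the seller under both CFR and CIF; already in the CFR price and stays in the CIF price. destination terminal — on the buyer under both terms; not part of either seller's price.
From CFR to CIF, the seller additionally bears: insurance.
CIF price = 115320.29 + 642.50 = 115962.79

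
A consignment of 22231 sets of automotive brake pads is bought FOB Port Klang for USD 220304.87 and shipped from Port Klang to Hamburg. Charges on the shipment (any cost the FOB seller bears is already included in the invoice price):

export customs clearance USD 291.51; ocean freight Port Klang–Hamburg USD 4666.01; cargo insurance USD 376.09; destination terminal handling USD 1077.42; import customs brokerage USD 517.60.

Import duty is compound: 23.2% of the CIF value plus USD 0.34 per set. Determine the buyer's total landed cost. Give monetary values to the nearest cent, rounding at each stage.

FOB: the seller bears costs until goods are on board at the origin port; the buyer bears freight, insurance and all costs thereafter.
Already in the invoice (seller's account under FOB): export clearance — exclude.
CIF value = FOB price + freight + insurance = 220304.87 + 4666.01 + 376.09 = 225346.97
Ad valorem component: 225346.97 × 23.2% = 52280.50
Specific component: 22231 × 0.34 = 7558.54
Import duty = 52280.50 + 7558.54 = 59839.04
Buyer bears: freight 4666.01 + insurance 376.09 + destination terminal 1077.42 + brokerage 517.60 + duty 59839.04 = 66476.16
Landed cost = invoice 220304.87 + 66476.16 = 286781.03

Total landed cost: USD 286781.03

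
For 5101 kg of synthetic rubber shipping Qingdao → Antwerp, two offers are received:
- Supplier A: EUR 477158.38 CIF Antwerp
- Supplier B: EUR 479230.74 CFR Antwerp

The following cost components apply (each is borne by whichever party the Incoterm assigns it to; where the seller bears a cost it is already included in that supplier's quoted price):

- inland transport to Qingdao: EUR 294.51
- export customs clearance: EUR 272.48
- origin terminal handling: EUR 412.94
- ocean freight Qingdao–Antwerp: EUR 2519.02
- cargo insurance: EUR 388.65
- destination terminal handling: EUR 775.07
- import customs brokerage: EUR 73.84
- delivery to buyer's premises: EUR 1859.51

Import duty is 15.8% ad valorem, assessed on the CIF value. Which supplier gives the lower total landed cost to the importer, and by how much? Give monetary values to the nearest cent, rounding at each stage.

Supplier A is cheaper by EUR 2849.85

Supplier A (CIF):
The CIF price already equals the CIF value: 477158.38
Import duty = 477158.38 × 15.8% = 75391.02
Buyer bears (A): 775.07 + 73.84 + 1859.51 = 2708.42
Landed cost (A) = invoice 477158.38 + 2708.42 + duty 75391.02 = 555257.82
Supplier B (CFR):
CIF value = CFR price + insurance = 479230.74 + 388.65 = 479619.39
Import duty = 479619.39 × 15.8% = 75779.86
Buyer bears (B): 388.65 + 775.07 + 73.84 + 1859.51 = 3097.07
Landed cost (B) = invoice 479230.74 + 3097.07 + duty 75779.86 = 558107.67
Difference = |555257.82 − 558107.67| = 2849.85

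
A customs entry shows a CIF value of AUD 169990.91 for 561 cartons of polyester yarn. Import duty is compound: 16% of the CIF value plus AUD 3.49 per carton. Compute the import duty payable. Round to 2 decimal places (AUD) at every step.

Ad valorem component: 169990.91 × 16% = 27198.55
Specific component: 561 × 3.49 = 1957.89
Import duty = 27198.55 + 1957.89 = 29156.44

Import duty: AUD 29156.44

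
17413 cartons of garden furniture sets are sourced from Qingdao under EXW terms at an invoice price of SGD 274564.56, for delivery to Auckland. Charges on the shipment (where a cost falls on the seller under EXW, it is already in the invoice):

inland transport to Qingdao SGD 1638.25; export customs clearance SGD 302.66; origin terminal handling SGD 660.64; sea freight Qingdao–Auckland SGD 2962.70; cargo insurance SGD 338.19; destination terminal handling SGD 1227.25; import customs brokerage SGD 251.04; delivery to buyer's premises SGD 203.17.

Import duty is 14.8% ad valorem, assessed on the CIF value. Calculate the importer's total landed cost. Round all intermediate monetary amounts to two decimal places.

Total landed cost: SGD 323657.58

EXW: the seller makes goods available at their premises; the buyer bears all onward costs.
CIF value = EXW price + inland to port + export clearance + origin terminal + freight + insurance = 274564.56 + 1638.25 + 302.66 + 660.64 + 2962.70 + 338.19 = 280467.00
Import duty = 280467.00 × 14.8% = 41509.12
Buyer bears: inland to port 1638.25 + export clearance 302.66 + origin terminal 660.64 + freight 2962.70 + insurance 338.19 + destination terminal 1227.25 + brokerage 251.04 + delivery 203.17 + duty 41509.12 = 49093.02
Landed cost = invoice 274564.56 + 49093.02 = 323657.58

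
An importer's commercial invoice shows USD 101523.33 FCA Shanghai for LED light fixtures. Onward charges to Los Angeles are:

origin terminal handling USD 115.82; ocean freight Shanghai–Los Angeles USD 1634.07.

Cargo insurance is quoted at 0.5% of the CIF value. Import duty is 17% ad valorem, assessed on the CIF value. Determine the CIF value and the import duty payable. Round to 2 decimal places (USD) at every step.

Let C be the CIF value. C = FCA price + pre-shipment costs + freight + 0.5% × C
C − 0.5% × C = 101523.33 + 115.82 + 1634.07
0.995 × C = 103273.22
C = 103273.22 / 0.995 = 103792.18
Insurance premium = 0.5% × 103792.18 = 518.96
Import duty = 103792.18 × 17% = 17644.67

CIF value: USD 103792.18; import duty: USD 17644.67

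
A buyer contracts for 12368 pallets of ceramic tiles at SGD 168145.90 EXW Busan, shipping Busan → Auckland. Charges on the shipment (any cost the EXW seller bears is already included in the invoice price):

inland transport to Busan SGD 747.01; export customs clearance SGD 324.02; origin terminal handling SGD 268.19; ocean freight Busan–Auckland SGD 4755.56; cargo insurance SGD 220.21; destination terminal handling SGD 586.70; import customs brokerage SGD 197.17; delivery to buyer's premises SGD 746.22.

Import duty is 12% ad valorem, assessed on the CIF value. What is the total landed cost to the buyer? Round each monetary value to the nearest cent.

EXW: the seller makes goods available at their premises; the buyer bears all onward costs.
CIF value = EXW price + inland to port + export clearance + origin terminal + freight + insurance = 168145.90 + 747.01 + 324.02 + 268.19 + 4755.56 + 220.21 = 174460.89
Import duty = 174460.89 × 12% = 20935.31
Buyer bears: inland to port 747.01 + export clearance 324.02 + origin terminal 268.19 + freight 4755.56 + insurance 220.21 + destination terminal 586.70 + brokerage 197.17 + delivery 746.22 + duty 20935.31 = 28780.39
Landed cost = invoice 168145.90 + 28780.39 = 196926.29

Total landed cost: SGD 196926.29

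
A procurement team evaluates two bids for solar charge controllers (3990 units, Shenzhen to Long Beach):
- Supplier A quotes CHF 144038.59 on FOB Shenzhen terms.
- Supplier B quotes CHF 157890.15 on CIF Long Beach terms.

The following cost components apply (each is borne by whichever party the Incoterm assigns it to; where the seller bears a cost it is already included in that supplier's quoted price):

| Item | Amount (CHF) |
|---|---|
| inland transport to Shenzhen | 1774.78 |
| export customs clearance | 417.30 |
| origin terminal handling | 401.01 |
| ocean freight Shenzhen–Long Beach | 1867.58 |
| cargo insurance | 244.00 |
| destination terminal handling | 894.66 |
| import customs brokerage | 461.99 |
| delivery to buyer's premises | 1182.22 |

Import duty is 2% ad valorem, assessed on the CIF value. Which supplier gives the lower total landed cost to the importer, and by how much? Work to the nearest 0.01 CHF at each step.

Supplier A (FOB):
CIF value = FOB price + freight + insurance = 144038.59 + 1867.58 + 244.00 = 146150.17
Import duty = 146150.17 × 2% = 2923.00
Buyer bears (A): 1867.58 + 244.00 + 894.66 + 461.99 + 1182.22 = 4650.45
Landed cost (A) = invoice 144038.59 + 4650.45 + duty 2923.00 = 151612.04
Supplier B (CIF):
The CIF price already equals the CIF value: 157890.15
Import duty = 157890.15 × 2% = 3157.80
Buyer bears (B): 894.66 + 461.99 + 1182.22 = 2538.87
Landed cost (B) = invoice 157890.15 + 2538.87 + duty 3157.80 = 163586.82
Difference = |151612.04 − 163586.82| = 11974.78

Supplier A is cheaper by CHF 11974.78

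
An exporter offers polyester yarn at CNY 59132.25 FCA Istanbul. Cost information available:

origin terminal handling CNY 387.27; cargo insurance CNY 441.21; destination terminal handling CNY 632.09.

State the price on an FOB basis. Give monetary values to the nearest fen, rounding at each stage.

Not relevant to the conversion: destination terminal, insurance — on the buyer under both terms; not part of either seller's price.
From FCA to FOB, the seller additionally bears: origin terminal.
FOB price = 59132.25 + 387.27 = 59519.52

FOB price: CNY 59519.52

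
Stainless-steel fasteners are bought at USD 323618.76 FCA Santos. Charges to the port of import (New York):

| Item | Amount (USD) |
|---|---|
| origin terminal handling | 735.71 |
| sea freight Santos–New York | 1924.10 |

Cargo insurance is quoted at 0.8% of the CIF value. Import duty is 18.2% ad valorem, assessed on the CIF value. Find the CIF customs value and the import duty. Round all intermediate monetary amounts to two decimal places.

Let C be the CIF value. C = FCA price + pre-shipment costs + freight + 0.8% × C
C − 0.8% × C = 323618.76 + 735.71 + 1924.10
0.992 × C = 326278.57
C = 326278.57 / 0.992 = 328909.85
Insurance premium = 0.8% × 328909.85 = 2631.28
Import duty = 328909.85 × 18.2% = 59861.59

CIF value: USD 328909.85; import duty: USD 59861.59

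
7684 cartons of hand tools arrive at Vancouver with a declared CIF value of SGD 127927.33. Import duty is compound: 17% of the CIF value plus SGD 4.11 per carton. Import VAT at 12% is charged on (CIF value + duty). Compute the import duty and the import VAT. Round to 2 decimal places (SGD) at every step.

Import duty: SGD 53328.89; import VAT: SGD 21750.75

Ad valorem component: 127927.33 × 17% = 21747.65
Specific component: 7684 × 4.11 = 31581.24
Import duty = 21747.65 + 31581.24 = 53328.89
VAT base = CIF + duty = 127927.33 + 53328.89 = 181256.22
Import VAT = 181256.22 × 12% = 21750.75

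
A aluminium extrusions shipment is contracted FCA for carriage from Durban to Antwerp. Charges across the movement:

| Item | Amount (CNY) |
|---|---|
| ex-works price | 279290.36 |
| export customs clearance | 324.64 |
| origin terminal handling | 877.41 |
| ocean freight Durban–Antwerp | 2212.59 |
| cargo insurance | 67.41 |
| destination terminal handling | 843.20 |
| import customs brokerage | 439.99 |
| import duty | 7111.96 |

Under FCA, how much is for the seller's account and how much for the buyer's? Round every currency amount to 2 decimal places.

Seller: CNY 279615.00; buyer: CNY 11552.56

FCA: the seller delivers export-cleared goods to the carrier; the buyer bears costs from that point.
Seller's account: goods 279290.36 + export clearance 324.64 = 279615.00
Buyer's account: origin terminal 877.41 + freight 2212.59 + insurance 67.41 + destination terminal 843.20 + brokerage 439.99 + duty 7111.96 = 11552.56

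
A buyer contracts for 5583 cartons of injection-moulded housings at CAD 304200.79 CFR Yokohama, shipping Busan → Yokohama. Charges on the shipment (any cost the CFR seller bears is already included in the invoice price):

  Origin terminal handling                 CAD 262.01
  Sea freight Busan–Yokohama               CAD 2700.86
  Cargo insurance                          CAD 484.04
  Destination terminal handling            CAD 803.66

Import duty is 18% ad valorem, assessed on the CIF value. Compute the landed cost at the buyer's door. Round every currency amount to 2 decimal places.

Total landed cost: CAD 360331.76

CFR: the seller pays costs through ocean freight to the destination port, but not insurance.
Already in the invoice (seller's account under CFR): origin terminal, freight — exclude.
CIF value = CFR price + insurance = 304200.79 + 484.04 = 304684.83
Import duty = 304684.83 × 18% = 54843.27
Buyer bears: insurance 484.04 + destination terminal 803.66 + duty 54843.27 = 56130.97
Landed cost = invoice 304200.79 + 56130.97 = 360331.76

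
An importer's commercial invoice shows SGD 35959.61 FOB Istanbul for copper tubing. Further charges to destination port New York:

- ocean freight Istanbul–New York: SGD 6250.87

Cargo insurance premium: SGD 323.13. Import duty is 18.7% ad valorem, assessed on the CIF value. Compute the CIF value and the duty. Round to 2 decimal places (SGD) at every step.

CIF value: SGD 42533.61; import duty: SGD 7953.79

CIF = FOB price + freight + insurance
CIF = 35959.61 + 6250.87 + 323.13 = 42533.61
Import duty = 42533.61 × 18.7% = 7953.79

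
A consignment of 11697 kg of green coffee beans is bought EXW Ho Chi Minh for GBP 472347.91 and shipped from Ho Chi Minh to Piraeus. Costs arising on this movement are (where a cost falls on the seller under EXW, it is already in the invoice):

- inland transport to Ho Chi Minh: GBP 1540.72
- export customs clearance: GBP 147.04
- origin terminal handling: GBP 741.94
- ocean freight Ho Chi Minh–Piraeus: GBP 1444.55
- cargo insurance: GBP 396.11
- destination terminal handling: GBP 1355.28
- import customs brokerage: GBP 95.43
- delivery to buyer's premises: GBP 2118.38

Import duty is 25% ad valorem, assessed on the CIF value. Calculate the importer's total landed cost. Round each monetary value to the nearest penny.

EXW: the seller makes goods available at their premises; the buyer bears all onward costs.
CIF value = EXW price + inland to port + export clearance + origin terminal + freight + insurance = 472347.91 + 1540.72 + 147.04 + 741.94 + 1444.55 + 396.11 = 476618.27
Import duty = 476618.27 × 25% = 119154.57
Buyer bears: inland to port 1540.72 + export clearance 147.04 + origin terminal 741.94 + freight 1444.55 + insurance 396.11 + destination terminal 1355.28 + brokerage 95.43 + delivery 2118.38 + duty 119154.57 = 126994.02
Landed cost = invoice 472347.91 + 126994.02 = 599341.93

Total landed cost: GBP 599341.93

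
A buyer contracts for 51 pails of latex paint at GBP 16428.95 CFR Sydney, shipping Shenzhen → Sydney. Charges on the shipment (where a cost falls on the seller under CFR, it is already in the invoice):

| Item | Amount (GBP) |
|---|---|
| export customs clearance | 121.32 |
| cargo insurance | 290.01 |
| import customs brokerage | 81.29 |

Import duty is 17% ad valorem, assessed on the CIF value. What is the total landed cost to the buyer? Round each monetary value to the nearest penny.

Total landed cost: GBP 19642.47

CFR: the seller pays costs through ocean freight to the destination port, but not insurance.
Already in the invoice (seller's account under CFR): export clearance — exclude.
CIF value = CFR price + insurance = 16428.95 + 290.01 = 16718.96
Import duty = 16718.96 × 17% = 2842.22
Buyer bears: insurance 290.01 + brokerage 81.29 + duty 2842.22 = 3213.52
Landed cost = invoice 16428.95 + 3213.52 = 19642.47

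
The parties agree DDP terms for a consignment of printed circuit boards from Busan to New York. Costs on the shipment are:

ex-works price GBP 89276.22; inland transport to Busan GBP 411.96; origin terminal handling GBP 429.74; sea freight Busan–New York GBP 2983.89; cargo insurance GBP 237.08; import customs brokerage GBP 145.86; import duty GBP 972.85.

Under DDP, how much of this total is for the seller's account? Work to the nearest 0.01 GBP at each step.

Seller's account: GBP 94457.60

DDP: the seller bears all costs including import duty.
Seller's account: goods 89276.22 + inland to port 411.96 + origin terminal 429.74 + freight 2983.89 + insurance 237.08 + brokerage 145.86 + duty 972.85 = 94457.60
Buyer's account: 0.00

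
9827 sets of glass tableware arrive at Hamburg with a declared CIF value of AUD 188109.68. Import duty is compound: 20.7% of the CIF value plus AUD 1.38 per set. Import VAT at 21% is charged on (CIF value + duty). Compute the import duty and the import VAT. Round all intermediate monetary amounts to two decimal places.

Ad valorem component: 188109.68 × 20.7% = 38938.70
Specific component: 9827 × 1.38 = 13561.26
Import duty = 38938.70 + 13561.26 = 52499.96
VAT base = CIF + duty = 188109.68 + 52499.96 = 240609.64
Import VAT = 240609.64 × 21% = 50528.02

Import duty: AUD 52499.96; import VAT: AUD 50528.02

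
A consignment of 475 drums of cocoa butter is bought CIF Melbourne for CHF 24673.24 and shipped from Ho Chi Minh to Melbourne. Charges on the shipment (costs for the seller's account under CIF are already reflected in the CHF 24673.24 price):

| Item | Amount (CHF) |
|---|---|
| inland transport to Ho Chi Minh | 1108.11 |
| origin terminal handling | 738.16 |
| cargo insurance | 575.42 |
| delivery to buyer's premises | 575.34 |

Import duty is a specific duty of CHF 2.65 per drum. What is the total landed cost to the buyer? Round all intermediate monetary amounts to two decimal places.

Total landed cost: CHF 26507.33

CIF: the seller pays costs through ocean freight and marine insurance to the destination port.
Already in the invoice (seller's account under CIF): inland to port, origin terminal, insurance — exclude.
The CIF price already equals the CIF value: 24673.24
Import duty = 475 × 2.65 = 1258.75
Buyer bears: delivery 575.34 + duty 1258.75 = 1834.09
Landed cost = invoice 24673.24 + 1834.09 = 26507.33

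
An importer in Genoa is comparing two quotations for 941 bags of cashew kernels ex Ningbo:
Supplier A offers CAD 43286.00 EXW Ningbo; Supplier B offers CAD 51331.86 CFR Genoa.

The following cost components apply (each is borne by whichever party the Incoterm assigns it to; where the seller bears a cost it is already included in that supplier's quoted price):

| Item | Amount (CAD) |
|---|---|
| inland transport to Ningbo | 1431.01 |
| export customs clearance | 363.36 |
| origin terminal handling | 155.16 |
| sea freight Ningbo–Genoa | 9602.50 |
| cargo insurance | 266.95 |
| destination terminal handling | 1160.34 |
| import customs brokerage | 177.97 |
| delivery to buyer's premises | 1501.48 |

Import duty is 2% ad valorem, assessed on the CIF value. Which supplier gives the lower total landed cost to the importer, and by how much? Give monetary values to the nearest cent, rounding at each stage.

Supplier B is cheaper by CAD 3576.29

Supplier A (EXW):
CIF value = EXW price + inland to port + export clearance + origin terminal + freight + insurance = 43286.00 + 1431.01 + 363.36 + 155.16 + 9602.50 + 266.95 = 55104.98
Import duty = 55104.98 × 2% = 1102.10
Buyer bears (A): 1431.01 + 363.36 + 155.16 + 9602.50 + 266.95 + 1160.34 + 177.97 + 1501.48 = 14658.77
Landed cost (A) = invoice 43286.00 + 14658.77 + duty 1102.10 = 59046.87
Supplier B (CFR):
CIF value = CFR price + insurance = 51331.86 + 266.95 = 51598.81
Import duty = 51598.81 × 2% = 1031.98
Buyer bears (B): 266.95 + 1160.34 + 177.97 + 1501.48 = 3106.74
Landed cost (B) = invoice 51331.86 + 3106.74 + duty 1031.98 = 55470.58
Difference = |59046.87 − 55470.58| = 3576.29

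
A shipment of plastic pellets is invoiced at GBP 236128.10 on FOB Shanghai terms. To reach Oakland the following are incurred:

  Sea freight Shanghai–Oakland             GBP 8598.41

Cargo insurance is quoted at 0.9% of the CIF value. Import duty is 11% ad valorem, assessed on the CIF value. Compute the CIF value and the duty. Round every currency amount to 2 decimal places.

CIF value: GBP 246949.05; import duty: GBP 27164.40

Let C be the CIF value. C = FOB price + freight + 0.9% × C
C − 0.9% × C = 236128.10 + 8598.41
0.991 × C = 244726.51
C = 244726.51 / 0.991 = 246949.05
Insurance premium = 0.9% × 246949.05 = 2222.54
Import duty = 246949.05 × 11% = 27164.40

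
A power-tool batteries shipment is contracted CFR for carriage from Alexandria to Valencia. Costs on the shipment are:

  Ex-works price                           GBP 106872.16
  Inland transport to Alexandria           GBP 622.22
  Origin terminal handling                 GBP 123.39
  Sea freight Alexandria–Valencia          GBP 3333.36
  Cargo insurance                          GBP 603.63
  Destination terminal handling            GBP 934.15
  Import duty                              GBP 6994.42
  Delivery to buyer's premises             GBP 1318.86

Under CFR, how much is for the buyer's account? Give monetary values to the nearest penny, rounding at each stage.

CFR: the seller pays costs through ocean freight to the destination port, but not insurance.
Seller's account: goods 106872.16 + inland to port 622.22 + origin terminal 123.39 + freight 3333.36 = 110951.13
Buyer's account: insurance 603.63 + destination terminal 934.15 + duty 6994.42 + delivery 1318.86 = 9851.06

Buyer's account: GBP 9851.06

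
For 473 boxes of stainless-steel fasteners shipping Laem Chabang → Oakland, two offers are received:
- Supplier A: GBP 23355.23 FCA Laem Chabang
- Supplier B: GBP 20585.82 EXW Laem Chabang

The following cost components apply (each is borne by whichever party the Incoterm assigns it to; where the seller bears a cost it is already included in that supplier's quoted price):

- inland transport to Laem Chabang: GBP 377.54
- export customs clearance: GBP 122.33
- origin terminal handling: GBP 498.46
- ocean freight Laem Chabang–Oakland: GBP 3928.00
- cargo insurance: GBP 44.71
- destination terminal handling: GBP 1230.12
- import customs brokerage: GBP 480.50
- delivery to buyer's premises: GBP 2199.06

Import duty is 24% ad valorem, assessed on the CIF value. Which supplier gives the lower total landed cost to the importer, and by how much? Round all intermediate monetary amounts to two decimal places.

Supplier B is cheaper by GBP 2814.23

Supplier A (FCA):
CIF value = FCA price + origin terminal + freight + insurance = 23355.23 + 498.46 + 3928.00 + 44.71 = 27826.40
Import duty = 27826.40 × 24% = 6678.34
Buyer bears (A): 498.46 + 3928.00 + 44.71 + 1230.12 + 480.50 + 2199.06 = 8380.85
Landed cost (A) = invoice 23355.23 + 8380.85 + duty 6678.34 = 38414.42
Supplier B (EXW):
CIF value = EXW price + inland to port + export clearance + origin terminal + freight + insurance = 20585.82 + 377.54 + 122.33 + 498.46 + 3928.00 + 44.71 = 25556.86
Import duty = 25556.86 × 24% = 6133.65
Buyer bears (B): 377.54 + 122.33 + 498.46 + 3928.00 + 44.71 + 1230.12 + 480.50 + 2199.06 = 8880.72
Landed cost (B) = invoice 20585.82 + 8880.72 + duty 6133.65 = 35600.19
Difference = |38414.42 − 35600.19| = 2814.23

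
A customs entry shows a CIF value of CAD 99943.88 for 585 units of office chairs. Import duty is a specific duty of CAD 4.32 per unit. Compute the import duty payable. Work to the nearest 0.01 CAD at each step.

Import duty: CAD 2527.20

Import duty = 585 × 4.32 = 2527.20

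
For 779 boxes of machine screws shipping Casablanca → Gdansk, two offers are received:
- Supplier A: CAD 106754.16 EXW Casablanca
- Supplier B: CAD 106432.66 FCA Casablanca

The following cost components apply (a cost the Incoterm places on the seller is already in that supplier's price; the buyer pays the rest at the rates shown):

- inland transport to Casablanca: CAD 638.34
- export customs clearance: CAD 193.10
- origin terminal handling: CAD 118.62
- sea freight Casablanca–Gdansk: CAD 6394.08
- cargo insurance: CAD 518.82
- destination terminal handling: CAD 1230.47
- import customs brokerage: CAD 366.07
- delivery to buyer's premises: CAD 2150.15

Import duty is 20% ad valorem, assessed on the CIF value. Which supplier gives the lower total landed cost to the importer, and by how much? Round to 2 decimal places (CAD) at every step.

Supplier B is cheaper by CAD 1383.52

Supplier A (EXW):
CIF value = EXW price + inland to port + export clearance + origin terminal + freight + insurance = 106754.16 + 638.34 + 193.10 + 118.62 + 6394.08 + 518.82 = 114617.12
Import duty = 114617.12 × 20% = 22923.42
Buyer bears (A): 638.34 + 193.10 + 118.62 + 6394.08 + 518.82 + 1230.47 + 366.07 + 2150.15 = 11609.65
Landed cost (A) = invoice 106754.16 + 11609.65 + duty 22923.42 = 141287.23
Supplier B (FCA):
CIF value = FCA price + origin terminal + freight + insurance = 106432.66 + 118.62 + 6394.08 + 518.82 = 113464.18
Import duty = 113464.18 × 20% = 22692.84
Buyer bears (B): 118.62 + 6394.08 + 518.82 + 1230.47 + 366.07 + 2150.15 = 10778.21
Landed cost (B) = invoice 106432.66 + 10778.21 + duty 22692.84 = 139903.71
Difference = |141287.23 − 139903.71| = 1383.52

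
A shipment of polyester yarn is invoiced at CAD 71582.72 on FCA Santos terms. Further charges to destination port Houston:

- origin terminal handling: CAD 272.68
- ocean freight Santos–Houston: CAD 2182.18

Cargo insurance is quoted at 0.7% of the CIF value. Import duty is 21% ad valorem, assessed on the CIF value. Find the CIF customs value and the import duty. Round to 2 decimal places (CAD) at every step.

Let C be the CIF value. C = FCA price + pre-shipment costs + freight + 0.7% × C
C − 0.7% × C = 71582.72 + 272.68 + 2182.18
0.993 × C = 74037.58
C = 74037.58 / 0.993 = 74559.50
Insurance premium = 0.7% × 74559.50 = 521.92
Import duty = 74559.50 × 21% = 15657.50

CIF value: CAD 74559.50; import duty: CAD 15657.50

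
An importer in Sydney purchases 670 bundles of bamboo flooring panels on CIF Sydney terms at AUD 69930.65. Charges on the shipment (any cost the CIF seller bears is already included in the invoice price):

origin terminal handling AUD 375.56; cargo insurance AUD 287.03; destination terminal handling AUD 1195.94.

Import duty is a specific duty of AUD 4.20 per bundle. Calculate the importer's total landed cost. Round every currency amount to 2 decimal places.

Total landed cost: AUD 73940.59

CIF: the seller pays costs through ocean freight and marine insurance to the destination port.
Already in the invoice (seller's account under CIF): origin terminal, insurance — exclude.
The CIF price already equals the CIF value: 69930.65
Import duty = 670 × 4.20 = 2814.00
Buyer bears: destination terminal 1195.94 + duty 2814.00 = 4009.94
Landed cost = invoice 69930.65 + 4009.94 = 73940.59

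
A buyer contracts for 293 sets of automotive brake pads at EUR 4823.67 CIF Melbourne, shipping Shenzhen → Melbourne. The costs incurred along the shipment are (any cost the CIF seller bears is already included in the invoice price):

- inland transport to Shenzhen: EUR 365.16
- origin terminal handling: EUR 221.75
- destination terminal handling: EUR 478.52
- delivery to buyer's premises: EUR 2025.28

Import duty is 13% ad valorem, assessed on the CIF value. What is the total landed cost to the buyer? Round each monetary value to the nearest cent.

Total landed cost: EUR 7954.55

CIF: the seller pays costs through ocean freight and marine insurance to the destination port.
Already in the invoice (seller's account under CIF): inland to port, origin terminal — exclude.
The CIF price already equals the CIF value: 4823.67
Import duty = 4823.67 × 13% = 627.08
Buyer bears: destination terminal 478.52 + delivery 2025.28 + duty 627.08 = 3130.88
Landed cost = invoice 4823.67 + 3130.88 = 7954.55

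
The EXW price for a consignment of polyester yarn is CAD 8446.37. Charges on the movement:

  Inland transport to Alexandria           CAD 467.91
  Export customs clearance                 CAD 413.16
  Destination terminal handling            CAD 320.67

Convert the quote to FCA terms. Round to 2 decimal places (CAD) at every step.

FCA price: CAD 9327.44

Not relevant to the conversion: destination terminal — on the buyer under both terms; not part of either seller's price.
From EXW to FCA, the seller additionally bears: inland to port, export clearance.
FCA price = 8446.37 + 467.91 + 413.16 = 9327.44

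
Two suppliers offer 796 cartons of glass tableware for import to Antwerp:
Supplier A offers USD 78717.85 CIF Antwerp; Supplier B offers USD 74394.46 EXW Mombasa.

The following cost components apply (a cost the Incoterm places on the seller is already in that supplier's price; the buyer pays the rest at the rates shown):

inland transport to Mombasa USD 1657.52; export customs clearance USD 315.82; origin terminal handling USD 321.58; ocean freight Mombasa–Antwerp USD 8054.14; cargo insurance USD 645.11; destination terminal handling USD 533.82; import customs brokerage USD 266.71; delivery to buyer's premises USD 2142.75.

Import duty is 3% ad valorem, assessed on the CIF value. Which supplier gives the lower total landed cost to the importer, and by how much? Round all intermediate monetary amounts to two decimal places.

Supplier A is cheaper by USD 6870.90

Supplier A (CIF):
The CIF price already equals the CIF value: 78717.85
Import duty = 78717.85 × 3% = 2361.54
Buyer bears (A): 533.82 + 266.71 + 2142.75 = 2943.28
Landed cost (A) = invoice 78717.85 + 2943.28 + duty 2361.54 = 84022.67
Supplier B (EXW):
CIF value = EXW price + inland to port + export clearance + origin terminal + freight + insurance = 74394.46 + 1657.52 + 315.82 + 321.58 + 8054.14 + 645.11 = 85388.63
Import duty = 85388.63 × 3% = 2561.66
Buyer bears (B): 1657.52 + 315.82 + 321.58 + 8054.14 + 645.11 + 533.82 + 266.71 + 2142.75 = 13937.45
Landed cost (B) = invoice 74394.46 + 13937.45 + duty 2561.66 = 90893.57
Difference = |84022.67 − 90893.57| = 6870.90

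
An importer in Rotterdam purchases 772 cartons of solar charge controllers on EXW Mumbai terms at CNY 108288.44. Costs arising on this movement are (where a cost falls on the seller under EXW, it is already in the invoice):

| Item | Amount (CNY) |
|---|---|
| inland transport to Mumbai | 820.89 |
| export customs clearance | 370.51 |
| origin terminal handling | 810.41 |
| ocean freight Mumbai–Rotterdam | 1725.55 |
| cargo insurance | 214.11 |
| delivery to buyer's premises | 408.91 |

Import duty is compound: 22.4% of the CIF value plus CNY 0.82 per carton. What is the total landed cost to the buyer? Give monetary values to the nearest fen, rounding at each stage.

EXW: the seller makes goods available at their premises; the buyer bears all onward costs.
CIF value = EXW price + inland to port + export clearance + origin terminal + freight + insurance = 108288.44 + 820.89 + 370.51 + 810.41 + 1725.55 + 214.11 = 112229.91
Ad valorem component: 112229.91 × 22.4% = 25139.50
Specific component: 772 × 0.82 = 633.04
Import duty = 25139.50 + 633.04 = 25772.54
Buyer bears: inland to port 820.89 + export clearance 370.51 + origin terminal 810.41 + freight 1725.55 + insurance 214.11 + delivery 408.91 + duty 25772.54 = 30122.92
Landed cost = invoice 108288.44 + 30122.92 = 138411.36

Total landed cost: CNY 138411.36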